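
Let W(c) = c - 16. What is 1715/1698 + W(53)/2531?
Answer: 4403491/4297638 ≈ 1.0246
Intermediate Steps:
W(c) = -16 + c
1715/1698 + W(53)/2531 = 1715/1698 + (-16 + 53)/2531 = 1715*(1/1698) + 37*(1/2531) = 1715/1698 + 37/2531 = 4403491/4297638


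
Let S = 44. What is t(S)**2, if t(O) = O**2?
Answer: 3748096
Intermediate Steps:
t(S)**2 = (44**2)**2 = 1936**2 = 3748096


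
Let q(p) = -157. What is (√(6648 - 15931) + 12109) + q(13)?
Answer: 11952 + I*√9283 ≈ 11952.0 + 96.348*I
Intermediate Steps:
(√(6648 - 15931) + 12109) + q(13) = (√(6648 - 15931) + 12109) - 157 = (√(-9283) + 12109) - 157 = (I*√9283 + 12109) - 157 = (12109 + I*√9283) - 157 = 11952 + I*√9283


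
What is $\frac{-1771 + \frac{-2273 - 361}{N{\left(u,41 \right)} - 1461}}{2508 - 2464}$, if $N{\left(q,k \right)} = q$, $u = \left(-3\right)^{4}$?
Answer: $- \frac{406891}{10120} \approx -40.207$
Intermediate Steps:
$u = 81$
$\frac{-1771 + \frac{-2273 - 361}{N{\left(u,41 \right)} - 1461}}{2508 - 2464} = \frac{-1771 + \frac{-2273 - 361}{81 - 1461}}{2508 - 2464} = \frac{-1771 - \frac{2634}{-1380}}{44} = \left(-1771 - - \frac{439}{230}\right) \frac{1}{44} = \left(-1771 + \frac{439}{230}\right) \frac{1}{44} = \left(- \frac{406891}{230}\right) \frac{1}{44} = - \frac{406891}{10120}$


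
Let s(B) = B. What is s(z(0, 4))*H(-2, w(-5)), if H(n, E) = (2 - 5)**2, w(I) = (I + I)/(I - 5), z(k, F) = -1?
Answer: -9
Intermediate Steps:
w(I) = 2*I/(-5 + I) (w(I) = (2*I)/(-5 + I) = 2*I/(-5 + I))
H(n, E) = 9 (H(n, E) = (-3)**2 = 9)
s(z(0, 4))*H(-2, w(-5)) = -1*9 = -9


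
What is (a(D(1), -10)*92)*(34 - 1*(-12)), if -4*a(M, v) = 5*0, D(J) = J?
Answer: 0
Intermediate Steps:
a(M, v) = 0 (a(M, v) = -5*0/4 = -¼*0 = 0)
(a(D(1), -10)*92)*(34 - 1*(-12)) = (0*92)*(34 - 1*(-12)) = 0*(34 + 12) = 0*46 = 0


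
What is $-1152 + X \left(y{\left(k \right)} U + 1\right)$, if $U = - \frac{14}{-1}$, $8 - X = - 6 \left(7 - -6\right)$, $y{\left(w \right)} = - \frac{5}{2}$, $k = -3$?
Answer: $-4076$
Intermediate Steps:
$y{\left(w \right)} = - \frac{5}{2}$ ($y{\left(w \right)} = \left(-5\right) \frac{1}{2} = - \frac{5}{2}$)
$X = 86$ ($X = 8 - - 6 \left(7 - -6\right) = 8 - - 6 \left(7 + 6\right) = 8 - \left(-6\right) 13 = 8 - -78 = 8 + 78 = 86$)
$U = 14$ ($U = \left(-14\right) \left(-1\right) = 14$)
$-1152 + X \left(y{\left(k \right)} U + 1\right) = -1152 + 86 \left(\left(- \frac{5}{2}\right) 14 + 1\right) = -1152 + 86 \left(-35 + 1\right) = -1152 + 86 \left(-34\right) = -1152 - 2924 = -4076$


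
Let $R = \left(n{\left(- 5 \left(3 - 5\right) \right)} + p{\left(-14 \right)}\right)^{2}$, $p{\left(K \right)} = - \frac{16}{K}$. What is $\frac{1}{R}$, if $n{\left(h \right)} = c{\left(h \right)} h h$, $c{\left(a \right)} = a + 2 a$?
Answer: $\frac{49}{441336064} \approx 1.1103 \cdot 10^{-7}$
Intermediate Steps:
$c{\left(a \right)} = 3 a$
$n{\left(h \right)} = 3 h^{3}$ ($n{\left(h \right)} = 3 h h h = 3 h^{2} h = 3 h^{3}$)
$R = \frac{441336064}{49}$ ($R = \left(3 \left(- 5 \left(3 - 5\right)\right)^{3} - \frac{16}{-14}\right)^{2} = \left(3 \left(\left(-5\right) \left(-2\right)\right)^{3} - - \frac{8}{7}\right)^{2} = \left(3 \cdot 10^{3} + \frac{8}{7}\right)^{2} = \left(3 \cdot 1000 + \frac{8}{7}\right)^{2} = \left(3000 + \frac{8}{7}\right)^{2} = \left(\frac{21008}{7}\right)^{2} = \frac{441336064}{49} \approx 9.0069 \cdot 10^{6}$)
$\frac{1}{R} = \frac{1}{\frac{441336064}{49}} = \frac{49}{441336064}$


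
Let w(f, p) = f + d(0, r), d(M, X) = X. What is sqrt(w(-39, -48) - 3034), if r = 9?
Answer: 2*I*sqrt(766) ≈ 55.353*I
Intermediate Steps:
w(f, p) = 9 + f (w(f, p) = f + 9 = 9 + f)
sqrt(w(-39, -48) - 3034) = sqrt((9 - 39) - 3034) = sqrt(-30 - 3034) = sqrt(-3064) = 2*I*sqrt(766)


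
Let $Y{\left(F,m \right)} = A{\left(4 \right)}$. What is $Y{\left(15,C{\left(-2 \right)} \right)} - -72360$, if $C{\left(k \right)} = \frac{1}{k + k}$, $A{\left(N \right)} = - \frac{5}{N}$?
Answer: $\frac{289435}{4} \approx 72359.0$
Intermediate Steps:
$C{\left(k \right)} = \frac{1}{2 k}$
$Y{\left(F,m \right)} = - \frac{5}{4}$
$Y{\left(15,C{\left(-2 \right)} \right)} - -72360 = - \frac{5}{4} - -72360 = - \frac{5}{4} + 72360 = \frac{289435}{4}$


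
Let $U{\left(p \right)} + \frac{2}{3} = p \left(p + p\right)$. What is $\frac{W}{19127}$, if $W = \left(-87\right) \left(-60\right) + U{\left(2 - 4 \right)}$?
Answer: $\frac{15682}{57381} \approx 0.2733$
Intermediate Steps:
$U{\left(p \right)} = - \frac{2}{3} + 2 p^{2}$ ($U{\left(p \right)} = - \frac{2}{3} + p \left(p + p\right) = - \frac{2}{3} + p 2 p = - \frac{2}{3} + 2 p^{2}$)
$W = \frac{15682}{3}$ ($W = \left(-87\right) \left(-60\right) - \left(\frac{2}{3} - 2 \left(2 - 4\right)^{2}\right) = 5220 - \left(\frac{2}{3} - 2 \left(2 - 4\right)^{2}\right) = 5220 - \left(\frac{2}{3} - 2 \left(-2\right)^{2}\right) = 5220 + \left(- \frac{2}{3} + 2 \cdot 4\right) = 5220 + \left(- \frac{2}{3} + 8\right) = 5220 + \frac{22}{3} = \frac{15682}{3} \approx 5227.3$)
$\frac{W}{19127} = \frac{15682}{3 \cdot 19127} = \frac{15682}{3} \cdot \frac{1}{19127} = \frac{15682}{57381}$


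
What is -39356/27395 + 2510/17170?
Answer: -60698107/47037215 ≈ -1.2904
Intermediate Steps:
-39356/27395 + 2510/17170 = -39356*1/27395 + 2510*(1/17170) = -39356/27395 + 251/1717 = -60698107/47037215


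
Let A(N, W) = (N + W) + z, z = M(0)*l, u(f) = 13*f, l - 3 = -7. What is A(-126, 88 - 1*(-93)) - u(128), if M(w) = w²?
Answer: -1609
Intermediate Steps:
l = -4 (l = 3 - 7 = -4)
z = 0 (z = 0²*(-4) = 0*(-4) = 0)
A(N, W) = N + W (A(N, W) = (N + W) + 0 = N + W)
A(-126, 88 - 1*(-93)) - u(128) = (-126 + (88 - 1*(-93))) - 13*128 = (-126 + (88 + 93)) - 1*1664 = (-126 + 181) - 1664 = 55 - 1664 = -1609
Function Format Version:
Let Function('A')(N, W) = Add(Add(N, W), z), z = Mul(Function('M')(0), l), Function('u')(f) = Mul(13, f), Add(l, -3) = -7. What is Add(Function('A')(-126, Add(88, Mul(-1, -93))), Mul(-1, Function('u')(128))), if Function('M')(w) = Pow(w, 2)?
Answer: -1609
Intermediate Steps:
l = -4 (l = Add(3, -7) = -4)
z = 0 (z = Mul(Pow(0, 2), -4) = Mul(0, -4) = 0)
Function('A')(N, W) = Add(N, W) (Function('A')(N, W) = Add(Add(N, W), 0) = Add(N, W))
Add(Function('A')(-126, Add(88, Mul(-1, -93))), Mul(-1, Function('u')(128))) = Add(Add(-126, Add(88, Mul(-1, -93))), Mul(-1, Mul(13, 128))) = Add(Add(-126, Add(88, 93)), Mul(-1, 1664)) = Add(Add(-126, 181), -1664) = Add(55, -1664) = -1609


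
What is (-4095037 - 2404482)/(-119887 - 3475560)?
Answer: 6499519/3595447 ≈ 1.8077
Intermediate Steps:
(-4095037 - 2404482)/(-119887 - 3475560) = -6499519/(-3595447) = -6499519*(-1/3595447) = 6499519/3595447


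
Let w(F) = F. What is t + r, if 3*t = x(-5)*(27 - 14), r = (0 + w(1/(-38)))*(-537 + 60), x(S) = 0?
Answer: 477/38 ≈ 12.553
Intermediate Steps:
r = 477/38 (r = (0 + 1/(-38))*(-537 + 60) = (0 - 1/38)*(-477) = -1/38*(-477) = 477/38 ≈ 12.553)
t = 0 (t = (0*(27 - 14))/3 = (0*13)/3 = (⅓)*0 = 0)
t + r = 0 + 477/38 = 477/38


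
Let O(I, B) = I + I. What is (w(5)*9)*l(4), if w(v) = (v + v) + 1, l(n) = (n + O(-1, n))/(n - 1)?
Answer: 66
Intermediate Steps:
O(I, B) = 2*I
l(n) = (-2 + n)/(-1 + n) (l(n) = (n + 2*(-1))/(n - 1) = (n - 2)/(-1 + n) = (-2 + n)/(-1 + n))
w(v) = 1 + 2*v (w(v) = 2*v + 1 = 1 + 2*v)
(w(5)*9)*l(4) = ((1 + 2*5)*9)*((-2 + 4)/(-1 + 4)) = ((1 + 10)*9)*(2/3) = (11*9)*((⅓)*2) = 99*(⅔) = 66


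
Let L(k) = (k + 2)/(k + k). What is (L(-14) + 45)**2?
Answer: 101124/49 ≈ 2063.8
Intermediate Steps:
L(k) = (2 + k)/(2*k) (L(k) = (2 + k)/((2*k)) = (2 + k)*(1/(2*k)) = (2 + k)/(2*k))
(L(-14) + 45)**2 = ((1/2)*(2 - 14)/(-14) + 45)**2 = ((1/2)*(-1/14)*(-12) + 45)**2 = (3/7 + 45)**2 = (318/7)**2 = 101124/49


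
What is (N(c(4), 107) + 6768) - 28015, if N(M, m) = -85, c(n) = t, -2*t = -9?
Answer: -21332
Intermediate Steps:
t = 9/2 (t = -½*(-9) = 9/2 ≈ 4.5000)
c(n) = 9/2
(N(c(4), 107) + 6768) - 28015 = (-85 + 6768) - 28015 = 6683 - 28015 = -21332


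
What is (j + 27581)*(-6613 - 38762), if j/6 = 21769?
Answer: -7178098125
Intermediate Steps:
j = 130614 (j = 6*21769 = 130614)
(j + 27581)*(-6613 - 38762) = (130614 + 27581)*(-6613 - 38762) = 158195*(-45375) = -7178098125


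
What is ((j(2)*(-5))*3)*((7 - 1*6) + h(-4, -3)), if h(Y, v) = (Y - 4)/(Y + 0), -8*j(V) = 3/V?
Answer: 135/16 ≈ 8.4375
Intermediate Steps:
j(V) = -3/(8*V)
h(Y, v) = (-4 + Y)/Y
((j(2)*(-5))*3)*((7 - 1*6) + h(-4, -3)) = ((-3/8/2*(-5))*3)*((7 - 1*6) + (-4 - 4)/(-4)) = ((-3/8*1/2*(-5))*3)*((7 - 6) - 1/4*(-8)) = (-3/16*(-5)*3)*(1 + 2) = ((15/16)*3)*3 = (45/16)*3 = 135/16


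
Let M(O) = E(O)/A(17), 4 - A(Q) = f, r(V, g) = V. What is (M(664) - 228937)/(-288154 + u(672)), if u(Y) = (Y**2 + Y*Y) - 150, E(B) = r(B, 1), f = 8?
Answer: -229103/614864 ≈ -0.37261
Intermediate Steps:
A(Q) = -4 (A(Q) = 4 - 1*8 = 4 - 8 = -4)
E(B) = B
u(Y) = -150 + 2*Y**2 (u(Y) = (Y**2 + Y**2) - 150 = 2*Y**2 - 150 = -150 + 2*Y**2)
M(O) = -O/4 (M(O) = O/(-4) = O*(-1/4) = -O/4)
(M(664) - 228937)/(-288154 + u(672)) = (-1/4*664 - 228937)/(-288154 + (-150 + 2*672**2)) = (-166 - 228937)/(-288154 + (-150 + 2*451584)) = -229103/(-288154 + (-150 + 903168)) = -229103/(-288154 + 903018) = -229103/614864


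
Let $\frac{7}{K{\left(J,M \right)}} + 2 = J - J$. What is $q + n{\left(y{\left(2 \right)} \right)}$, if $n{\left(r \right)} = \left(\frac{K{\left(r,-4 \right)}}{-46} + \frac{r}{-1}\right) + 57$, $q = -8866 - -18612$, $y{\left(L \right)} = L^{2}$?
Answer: $\frac{901515}{92} \approx 9799.1$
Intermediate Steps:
$K{\left(J,M \right)} = - \frac{7}{2}$ ($K{\left(J,M \right)} = \frac{7}{-2 + \left(J - J\right)} = \frac{7}{-2 + 0} = \frac{7}{-2} = 7 \left(- \frac{1}{2}\right) = - \frac{7}{2}$)
$q = 9746$ ($q = -8866 + 18612 = 9746$)
$n{\left(r \right)} = \frac{5251}{92} - r$ ($n{\left(r \right)} = \left(- \frac{7}{2 \left(-46\right)} + \frac{r}{-1}\right) + 57 = \left(\left(- \frac{7}{2}\right) \left(- \frac{1}{46}\right) + r \left(-1\right)\right) + 57 = \left(\frac{7}{92} - r\right) + 57 = \frac{5251}{92} - r$)
$q + n{\left(y{\left(2 \right)} \right)} = 9746 + \left(\frac{5251}{92} - 2^{2}\right) = 9746 + \left(\frac{5251}{92} - 4\right) = 9746 + \frac{4883}{92} = \frac{901515}{92}$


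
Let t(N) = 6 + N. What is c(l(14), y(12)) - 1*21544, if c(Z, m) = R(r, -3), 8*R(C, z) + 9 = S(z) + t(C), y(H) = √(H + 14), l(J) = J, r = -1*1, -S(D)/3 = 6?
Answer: -86187/4 ≈ -21547.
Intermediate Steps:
S(D) = -18 (S(D) = -3*6 = -18)
r = -1
y(H) = √(14 + H)
R(C, z) = -21/8 + C/8 (R(C, z) = -9/8 + (-18 + (6 + C))/8 = -9/8 + (-12 + C)/8 = -9/8 + (-3/2 + C/8) = -21/8 + C/8)
c(Z, m) = -11/4 (c(Z, m) = -21/8 + (⅛)*(-1) = -21/8 - ⅛ = -11/4)
c(l(14), y(12)) - 1*21544 = -11/4 - 1*21544 = -11/4 - 21544 = -86187/4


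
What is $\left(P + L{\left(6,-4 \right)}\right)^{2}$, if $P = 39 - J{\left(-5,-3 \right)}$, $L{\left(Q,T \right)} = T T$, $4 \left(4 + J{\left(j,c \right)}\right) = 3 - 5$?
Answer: $\frac{14161}{4} \approx 3540.3$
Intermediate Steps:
$J{\left(j,c \right)} = - \frac{9}{2}$ ($J{\left(j,c \right)} = -4 + \frac{3 - 5}{4} = -4 + \frac{1}{4} \left(-2\right) = -4 - \frac{1}{2} = - \frac{9}{2}$)
$L{\left(Q,T \right)} = T^{2}$
$P = \frac{87}{2}$ ($P = 39 - - \frac{9}{2} = 39 + \frac{9}{2} = \frac{87}{2} \approx 43.5$)
$\left(P + L{\left(6,-4 \right)}\right)^{2} = \left(\frac{87}{2} + \left(-4\right)^{2}\right)^{2} = \left(\frac{87}{2} + 16\right)^{2} = \left(\frac{119}{2}\right)^{2} = \frac{14161}{4}$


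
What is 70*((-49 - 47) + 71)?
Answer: -1750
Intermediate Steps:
70*((-49 - 47) + 71) = 70*(-96 + 71) = 70*(-25) = -1750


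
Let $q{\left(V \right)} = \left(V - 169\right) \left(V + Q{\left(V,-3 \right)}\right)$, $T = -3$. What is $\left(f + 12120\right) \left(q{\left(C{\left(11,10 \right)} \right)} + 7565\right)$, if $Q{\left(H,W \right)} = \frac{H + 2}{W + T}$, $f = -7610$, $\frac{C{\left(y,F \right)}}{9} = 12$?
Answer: $\frac{28349860}{3} \approx 9.45 \cdot 10^{6}$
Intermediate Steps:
$C{\left(y,F \right)} = 108$ ($C{\left(y,F \right)} = 9 \cdot 12 = 108$)
$Q{\left(H,W \right)} = \frac{2 + H}{-3 + W}$ ($Q{\left(H,W \right)} = \frac{H + 2}{W - 3} = \frac{2 + H}{-3 + W}$)
$q{\left(V \right)} = \left(-169 + V\right) \left(- \frac{1}{3} + \frac{5 V}{6}\right)$ ($q{\left(V \right)} = \left(V - 169\right) \left(V + \frac{2 + V}{-3 - 3}\right) = \left(-169 + V\right) \left(V + \frac{2 + V}{-6}\right) = \left(-169 + V\right) \left(V - \frac{2 + V}{6}\right) = \left(-169 + V\right) \left(V - \left(\frac{1}{3} + \frac{V}{6}\right)\right) = \left(-169 + V\right) \left(- \frac{1}{3} + \frac{5 V}{6}\right)$)
$\left(f + 12120\right) \left(q{\left(C{\left(11,10 \right)} \right)} + 7565\right) = \left(-7610 + 12120\right) \left(\left(\frac{169}{3} - 15246 + \frac{5 \cdot 108^{2}}{6}\right) + 7565\right) = 4510 \left(\left(\frac{169}{3} - 15246 + \frac{5}{6} \cdot 11664\right) + 7565\right) = 4510 \left(\left(\frac{169}{3} - 15246 + 9720\right) + 7565\right) = 4510 \left(- \frac{16409}{3} + 7565\right) = 4510 \cdot \frac{6286}{3} = \frac{28349860}{3}$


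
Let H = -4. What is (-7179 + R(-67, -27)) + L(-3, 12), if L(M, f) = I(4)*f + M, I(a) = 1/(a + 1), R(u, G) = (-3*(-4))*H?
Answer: -36138/5 ≈ -7227.6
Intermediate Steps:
R(u, G) = -48 (R(u, G) = -3*(-4)*(-4) = 12*(-4) = -48)
I(a) = 1/(1 + a)
L(M, f) = M + f/5 (L(M, f) = f/(1 + 4) + M = f/5 + M = M + f/5)
(-7179 + R(-67, -27)) + L(-3, 12) = (-7179 - 48) + (-3 + (⅕)*12) = -7227 + (-3 + 12/5) = -7227 - ⅗ = -36138/5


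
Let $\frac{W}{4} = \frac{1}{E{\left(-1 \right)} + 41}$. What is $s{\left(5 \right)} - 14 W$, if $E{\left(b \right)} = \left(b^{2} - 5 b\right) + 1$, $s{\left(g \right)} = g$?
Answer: $\frac{23}{6} \approx 3.8333$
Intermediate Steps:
$E{\left(b \right)} = 1 + b^{2} - 5 b$
$W = \frac{1}{12}$ ($W = \frac{4}{\left(1 + \left(-1\right)^{2} - -5\right) + 41} = \frac{4}{\left(1 + 1 + 5\right) + 41} = \frac{4}{7 + 41} = \frac{4}{48} = 4 \cdot \frac{1}{48} = \frac{1}{12} \approx 0.083333$)
$s{\left(5 \right)} - 14 W = 5 - \frac{7}{6} = \frac{23}{6}$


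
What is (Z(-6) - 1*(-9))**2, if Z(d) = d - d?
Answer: 81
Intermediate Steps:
Z(d) = 0
(Z(-6) - 1*(-9))**2 = (0 - 1*(-9))**2 = (0 + 9)**2 = 9**2 = 81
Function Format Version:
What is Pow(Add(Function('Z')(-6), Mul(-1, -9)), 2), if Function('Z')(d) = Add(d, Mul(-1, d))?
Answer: 81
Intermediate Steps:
Function('Z')(d) = 0
Pow(Add(Function('Z')(-6), Mul(-1, -9)), 2) = Pow(Add(0, Mul(-1, -9)), 2) = Pow(Add(0, 9), 2) = Pow(9, 2) = 81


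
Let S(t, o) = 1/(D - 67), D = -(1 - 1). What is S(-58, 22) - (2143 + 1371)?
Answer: -235439/67 ≈ -3514.0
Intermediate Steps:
D = 0 (D = -1*0 = 0)
S(t, o) = -1/67 (S(t, o) = 1/(0 - 67) = 1/(-67) = -1/67)
S(-58, 22) - (2143 + 1371) = -1/67 - (2143 + 1371) = -1/67 - 1*3514 = -1/67 - 3514 = -235439/67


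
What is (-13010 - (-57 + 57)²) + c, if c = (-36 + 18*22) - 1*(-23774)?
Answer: 11124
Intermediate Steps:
c = 24134 (c = (-36 + 396) + 23774 = 360 + 23774 = 24134)
(-13010 - (-57 + 57)²) + c = (-13010 - (-57 + 57)²) + 24134 = (-13010 - 1*0²) + 24134 = (-13010 - 1*0) + 24134 = (-13010 + 0) + 24134 = -13010 + 24134 = 11124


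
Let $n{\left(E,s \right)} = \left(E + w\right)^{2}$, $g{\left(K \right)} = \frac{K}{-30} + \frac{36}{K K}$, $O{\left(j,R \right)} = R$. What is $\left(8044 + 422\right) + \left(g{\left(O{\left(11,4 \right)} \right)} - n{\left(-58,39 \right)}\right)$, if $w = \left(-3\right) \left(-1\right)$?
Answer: $\frac{326587}{60} \approx 5443.1$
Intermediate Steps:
$w = 3$
$g{\left(K \right)} = \frac{36}{K^{2}} - \frac{K}{30}$ ($g{\left(K \right)} = K \left(- \frac{1}{30}\right) + \frac{36}{K^{2}} = - \frac{K}{30} + \frac{36}{K^{2}} = \frac{36}{K^{2}} - \frac{K}{30}$)
$n{\left(E,s \right)} = \left(3 + E\right)^{2}$ ($n{\left(E,s \right)} = \left(E + 3\right)^{2} = \left(3 + E\right)^{2}$)
$\left(8044 + 422\right) + \left(g{\left(O{\left(11,4 \right)} \right)} - n{\left(-58,39 \right)}\right) = \left(8044 + 422\right) - \left(\frac{2}{15} - \frac{9}{4} + \left(3 - 58\right)^{2}\right) = 8466 + \left(\left(36 \cdot \frac{1}{16} - \frac{2}{15}\right) - \left(-55\right)^{2}\right) = 8466 + \left(\left(\frac{9}{4} - \frac{2}{15}\right) - 3025\right) = 8466 + \left(\frac{127}{60} - 3025\right) = 8466 - \frac{181373}{60} = \frac{326587}{60}$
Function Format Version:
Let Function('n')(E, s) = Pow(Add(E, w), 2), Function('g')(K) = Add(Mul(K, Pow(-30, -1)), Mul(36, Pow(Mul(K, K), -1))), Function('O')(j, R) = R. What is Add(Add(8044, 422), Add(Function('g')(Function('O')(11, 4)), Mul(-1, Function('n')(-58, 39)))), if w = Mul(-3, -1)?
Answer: Rational(326587, 60) ≈ 5443.1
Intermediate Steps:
w = 3
Function('g')(K) = Add(Mul(36, Pow(K, -2)), Mul(Rational(-1, 30), K)) (Function('g')(K) = Add(Mul(K, Rational(-1, 30)), Mul(36, Pow(Pow(K, 2), -1))) = Add(Mul(Rational(-1, 30), K), Mul(36, Pow(K, -2))) = Add(Mul(36, Pow(K, -2)), Mul(Rational(-1, 30), K)))
Function('n')(E, s) = Pow(Add(3, E), 2) (Function('n')(E, s) = Pow(Add(E, 3), 2) = Pow(Add(3, E), 2))
Add(Add(8044, 422), Add(Function('g')(Function('O')(11, 4)), Mul(-1, Function('n')(-58, 39)))) = Add(Add(8044, 422), Add(Add(Mul(36, Pow(4, -2)), Mul(Rational(-1, 30), 4)), Mul(-1, Pow(Add(3, -58), 2)))) = Add(8466, Add(Add(Mul(36, Rational(1, 16)), Rational(-2, 15)), Mul(-1, Pow(-55, 2)))) = Add(8466, Add(Add(Rational(9, 4), Rational(-2, 15)), Mul(-1, 3025))) = Add(8466, Add(Rational(127, 60), -3025)) = Add(8466, Rational(-181373, 60)) = Rational(326587, 60)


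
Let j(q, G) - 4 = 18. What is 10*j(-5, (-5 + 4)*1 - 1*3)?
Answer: 220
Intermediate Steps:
j(q, G) = 22 (j(q, G) = 4 + 18 = 22)
10*j(-5, (-5 + 4)*1 - 1*3) = 10*22 = 220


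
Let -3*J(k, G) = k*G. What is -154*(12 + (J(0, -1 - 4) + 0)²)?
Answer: -1848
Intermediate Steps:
J(k, G) = -G*k/3 (J(k, G) = -k*G/3 = -G*k/3)
-154*(12 + (J(0, -1 - 4) + 0)²) = -154*(12 + (-⅓*(-1 - 4)*0 + 0)²) = -154*(12 + (-⅓*(-5)*0 + 0)²) = -154*(12 + (0 + 0)²) = -154*(12 + 0²) = -154*(12 + 0) = -154*12 = -1848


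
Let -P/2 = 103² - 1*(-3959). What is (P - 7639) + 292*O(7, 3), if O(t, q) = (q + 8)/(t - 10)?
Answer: -113537/3 ≈ -37846.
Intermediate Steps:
O(t, q) = (8 + q)/(-10 + t)
P = -29136 (P = -2*(103² - 1*(-3959)) = -2*(10609 + 3959) = -2*14568 = -29136)
(P - 7639) + 292*O(7, 3) = (-29136 - 7639) + 292*((8 + 3)/(-10 + 7)) = -36775 + 292*(11/(-3)) = -36775 + 292*(-⅓*11) = -36775 + 292*(-11/3) = -36775 - 3212/3 = -113537/3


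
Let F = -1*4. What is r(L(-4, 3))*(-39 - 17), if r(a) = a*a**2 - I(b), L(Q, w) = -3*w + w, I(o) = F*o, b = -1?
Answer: 12320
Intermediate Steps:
F = -4
I(o) = -4*o
L(Q, w) = -2*w
r(a) = -4 + a**3 (r(a) = a*a**2 - (-4)*(-1) = a**3 - 1*4 = a**3 - 4 = -4 + a**3)
r(L(-4, 3))*(-39 - 17) = (-4 + (-2*3)**3)*(-39 - 17) = (-4 + (-6)**3)*(-56) = (-4 - 216)*(-56) = -220*(-56) = 12320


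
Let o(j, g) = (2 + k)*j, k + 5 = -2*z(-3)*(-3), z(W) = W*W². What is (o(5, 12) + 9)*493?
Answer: -402288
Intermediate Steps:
z(W) = W³
k = -167 (k = -5 - 2*(-3)³*(-3) = -5 - 2*(-27)*(-3) = -5 + 54*(-3) = -5 - 162 = -167)
o(j, g) = -165*j (o(j, g) = (2 - 167)*j = -165*j)
(o(5, 12) + 9)*493 = (-165*5 + 9)*493 = (-825 + 9)*493 = -816*493 = -402288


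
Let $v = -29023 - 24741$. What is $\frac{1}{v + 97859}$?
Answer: $\frac{1}{44095} \approx 2.2678 \cdot 10^{-5}$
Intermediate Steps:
$v = -53764$
$\frac{1}{v + 97859} = \frac{1}{-53764 + 97859} = \frac{1}{44095}$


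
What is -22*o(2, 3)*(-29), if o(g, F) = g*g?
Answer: 2552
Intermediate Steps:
o(g, F) = g²
-22*o(2, 3)*(-29) = -22*2²*(-29) = -22*4*(-29) = -88*(-29) = 2552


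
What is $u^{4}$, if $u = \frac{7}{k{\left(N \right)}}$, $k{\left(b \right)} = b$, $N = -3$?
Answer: $\frac{2401}{81} \approx 29.642$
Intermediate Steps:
$u = - \frac{7}{3}$ ($u = \frac{7}{-3} = 7 \left(- \frac{1}{3}\right) = - \frac{7}{3} \approx -2.3333$)
$u^{4} = \left(- \frac{7}{3}\right)^{4} = \frac{2401}{81}$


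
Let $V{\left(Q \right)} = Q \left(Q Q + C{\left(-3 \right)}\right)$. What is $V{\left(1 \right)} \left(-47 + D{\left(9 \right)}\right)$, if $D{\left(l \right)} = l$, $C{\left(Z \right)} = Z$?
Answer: $76$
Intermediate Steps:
$V{\left(Q \right)} = Q \left(-3 + Q^{2}\right)$ ($V{\left(Q \right)} = Q \left(Q Q - 3\right) = Q \left(Q^{2} - 3\right) = Q \left(-3 + Q^{2}\right)$)
$V{\left(1 \right)} \left(-47 + D{\left(9 \right)}\right) = 1 \left(-3 + 1^{2}\right) \left(-47 + 9\right) = 1 \left(-3 + 1\right) \left(-38\right) = 1 \left(-2\right) \left(-38\right) = \left(-2\right) \left(-38\right) = 76$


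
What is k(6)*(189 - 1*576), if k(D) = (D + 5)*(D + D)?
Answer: -51084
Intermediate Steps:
k(D) = 2*D*(5 + D) (k(D) = (5 + D)*(2*D) = 2*D*(5 + D))
k(6)*(189 - 1*576) = (2*6*(5 + 6))*(189 - 1*576) = (2*6*11)*(189 - 576) = 132*(-387) = -51084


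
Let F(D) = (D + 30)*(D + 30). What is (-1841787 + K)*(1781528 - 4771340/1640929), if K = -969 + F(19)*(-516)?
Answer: -9008824911116383584/1640929 ≈ -5.4901e+12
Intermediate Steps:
F(D) = (30 + D)² (F(D) = (30 + D)*(30 + D) = (30 + D)²)
K = -1239885 (K = -969 + (30 + 19)²*(-516) = -969 + 49²*(-516) = -969 + 2401*(-516) = -969 - 1238916 = -1239885)
(-1841787 + K)*(1781528 - 4771340/1640929) = (-1841787 - 1239885)*(1781528 - 4771340/1640929) = -3081672*(1781528 - 4771340*1/1640929) = -3081672*(1781528 - 4771340/1640929) = -3081672*2923356188172/1640929 = -9008824911116383584/1640929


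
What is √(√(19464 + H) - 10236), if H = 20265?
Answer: √(-10236 + √39729) ≈ 100.18*I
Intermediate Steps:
√(√(19464 + H) - 10236) = √(√(19464 + 20265) - 10236) = √(√39729 - 10236) = √(-10236 + √39729)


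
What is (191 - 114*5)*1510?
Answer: -572290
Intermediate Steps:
(191 - 114*5)*1510 = (191 - 570)*1510 = -379*1510 = -572290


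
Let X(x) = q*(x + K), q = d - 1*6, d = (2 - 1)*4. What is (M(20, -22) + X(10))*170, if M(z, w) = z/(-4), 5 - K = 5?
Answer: -4250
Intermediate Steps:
K = 0 (K = 5 - 1*5 = 5 - 5 = 0)
d = 4 (d = 1*4 = 4)
M(z, w) = -z/4 (M(z, w) = z*(-¼) = -z/4)
q = -2 (q = 4 - 1*6 = 4 - 6 = -2)
X(x) = -2*x (X(x) = -2*(x + 0) = -2*x)
(M(20, -22) + X(10))*170 = (-¼*20 - 2*10)*170 = (-5 - 20)*170 = -25*170 = -4250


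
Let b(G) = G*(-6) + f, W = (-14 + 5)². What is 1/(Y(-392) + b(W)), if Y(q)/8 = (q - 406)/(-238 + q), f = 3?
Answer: -15/7093 ≈ -0.0021148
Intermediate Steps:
Y(q) = 8*(-406 + q)/(-238 + q) (Y(q) = 8*((q - 406)/(-238 + q)) = 8*((-406 + q)/(-238 + q)) = 8*(-406 + q)/(-238 + q))
W = 81 (W = (-9)² = 81)
b(G) = 3 - 6*G (b(G) = G*(-6) + 3 = -6*G + 3 = 3 - 6*G)
1/(Y(-392) + b(W)) = 1/(8*(-406 - 392)/(-238 - 392) + (3 - 6*81)) = 1/(8*(-798)/(-630) + (3 - 486)) = 1/(8*(-1/630)*(-798) - 483) = 1/(152/15 - 483) = 1/(-7093/15) = -15/7093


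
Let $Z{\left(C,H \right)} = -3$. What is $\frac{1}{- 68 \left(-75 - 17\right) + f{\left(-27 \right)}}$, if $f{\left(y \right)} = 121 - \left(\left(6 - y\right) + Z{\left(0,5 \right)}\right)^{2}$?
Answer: $\frac{1}{5477} \approx 0.00018258$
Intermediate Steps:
$f{\left(y \right)} = 121 - \left(3 - y\right)^{2}$ ($f{\left(y \right)} = 121 - \left(\left(6 - y\right) - 3\right)^{2} = 121 - \left(3 - y\right)^{2}$)
$\frac{1}{- 68 \left(-75 - 17\right) + f{\left(-27 \right)}} = \frac{1}{- 68 \left(-75 - 17\right) + \left(121 - \left(-3 - 27\right)^{2}\right)} = \frac{1}{- 68 \left(-75 - 17\right) + \left(121 - \left(-30\right)^{2}\right)} = \frac{1}{- 68 \left(-75 - 17\right) + \left(121 - 900\right)} = \frac{1}{\left(-68\right) \left(-92\right) + \left(121 - 900\right)} = \frac{1}{6256 - 779} = \frac{1}{5477}$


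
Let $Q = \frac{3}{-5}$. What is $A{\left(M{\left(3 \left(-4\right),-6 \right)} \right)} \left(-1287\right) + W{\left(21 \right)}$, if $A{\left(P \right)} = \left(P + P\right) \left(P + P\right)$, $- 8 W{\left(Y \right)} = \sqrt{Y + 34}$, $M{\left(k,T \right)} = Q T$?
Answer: $- \frac{1667952}{25} - \frac{\sqrt{55}}{8} \approx -66719.0$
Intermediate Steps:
$Q = - \frac{3}{5}$ ($Q = 3 \left(- \frac{1}{5}\right) = - \frac{3}{5} \approx -0.6$)
$M{\left(k,T \right)} = - \frac{3 T}{5}$
$W{\left(Y \right)} = - \frac{\sqrt{34 + Y}}{8}$ ($W{\left(Y \right)} = - \frac{\sqrt{Y + 34}}{8} = - \frac{\sqrt{34 + Y}}{8}$)
$A{\left(P \right)} = 4 P^{2}$ ($A{\left(P \right)} = 2 P 2 P = 4 P^{2}$)
$A{\left(M{\left(3 \left(-4\right),-6 \right)} \right)} \left(-1287\right) + W{\left(21 \right)} = 4 \left(\left(- \frac{3}{5}\right) \left(-6\right)\right)^{2} \left(-1287\right) - \frac{\sqrt{34 + 21}}{8} = 4 \left(\frac{18}{5}\right)^{2} \left(-1287\right) - \frac{\sqrt{55}}{8} = 4 \cdot \frac{324}{25} \left(-1287\right) - \frac{\sqrt{55}}{8} = \frac{1296}{25} \left(-1287\right) - \frac{\sqrt{55}}{8} = - \frac{1667952}{25} - \frac{\sqrt{55}}{8}$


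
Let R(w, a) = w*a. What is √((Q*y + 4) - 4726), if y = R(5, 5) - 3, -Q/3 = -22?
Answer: I*√3270 ≈ 57.184*I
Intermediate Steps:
Q = 66 (Q = -3*(-22) = 66)
R(w, a) = a*w
y = 22 (y = 5*5 - 3 = 25 - 3 = 22)
√((Q*y + 4) - 4726) = √((66*22 + 4) - 4726) = √((1452 + 4) - 4726) = √(1456 - 4726) = √(-3270) = I*√3270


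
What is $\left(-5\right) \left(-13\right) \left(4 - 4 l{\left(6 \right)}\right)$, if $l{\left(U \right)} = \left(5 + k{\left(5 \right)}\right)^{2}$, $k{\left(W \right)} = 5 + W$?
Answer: $-58240$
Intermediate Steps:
$l{\left(U \right)} = 225$ ($l{\left(U \right)} = \left(5 + \left(5 + 5\right)\right)^{2} = \left(5 + 10\right)^{2} = 15^{2} = 225$)
$\left(-5\right) \left(-13\right) \left(4 - 4 l{\left(6 \right)}\right) = \left(-5\right) \left(-13\right) \left(4 - 900\right) = 65 \left(4 - 900\right) = 65 \left(-896\right) = -58240$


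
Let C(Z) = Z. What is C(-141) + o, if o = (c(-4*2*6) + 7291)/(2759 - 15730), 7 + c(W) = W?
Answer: -1836147/12971 ≈ -141.56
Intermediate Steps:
c(W) = -7 + W
o = -7236/12971 (o = ((-7 - 4*2*6) + 7291)/(2759 - 15730) = ((-7 - 8*6) + 7291)/(-12971) = ((-7 - 48) + 7291)*(-1/12971) = (-55 + 7291)*(-1/12971) = 7236*(-1/12971) = -7236/12971 ≈ -0.55786)
C(-141) + o = -141 - 7236/12971 = -1836147/12971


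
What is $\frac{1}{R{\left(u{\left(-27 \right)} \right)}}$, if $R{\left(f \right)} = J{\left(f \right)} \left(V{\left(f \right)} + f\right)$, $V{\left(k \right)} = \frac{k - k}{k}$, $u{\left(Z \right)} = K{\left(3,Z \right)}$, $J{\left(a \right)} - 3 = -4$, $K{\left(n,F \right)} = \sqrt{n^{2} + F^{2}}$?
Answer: $- \frac{\sqrt{82}}{246} \approx -0.036811$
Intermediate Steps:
$K{\left(n,F \right)} = \sqrt{F^{2} + n^{2}}$
$J{\left(a \right)} = -1$ ($J{\left(a \right)} = 3 - 4 = -1$)
$u{\left(Z \right)} = \sqrt{9 + Z^{2}}$ ($u{\left(Z \right)} = \sqrt{Z^{2} + 3^{2}} = \sqrt{Z^{2} + 9} = \sqrt{9 + Z^{2}}$)
$V{\left(k \right)} = 0$ ($V{\left(k \right)} = \frac{0}{k} = 0$)
$R{\left(f \right)} = - f$ ($R{\left(f \right)} = - (0 + f) = - f$)
$\frac{1}{R{\left(u{\left(-27 \right)} \right)}} = \frac{1}{\left(-1\right) \sqrt{9 + \left(-27\right)^{2}}} = \frac{1}{\left(-1\right) \sqrt{9 + 729}} = \frac{1}{\left(-1\right) \sqrt{738}} = \frac{1}{\left(-1\right) 3 \sqrt{82}} = \frac{1}{\left(-3\right) \sqrt{82}} = - \frac{\sqrt{82}}{246}$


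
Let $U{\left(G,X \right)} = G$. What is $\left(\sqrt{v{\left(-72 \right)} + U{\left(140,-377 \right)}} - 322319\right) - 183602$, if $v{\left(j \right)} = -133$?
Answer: $-505921 + \sqrt{7} \approx -5.0592 \cdot 10^{5}$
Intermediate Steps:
$\left(\sqrt{v{\left(-72 \right)} + U{\left(140,-377 \right)}} - 322319\right) - 183602 = \left(\sqrt{-133 + 140} - 322319\right) - 183602 = \left(\sqrt{7} - 322319\right) - 183602 = \left(-322319 + \sqrt{7}\right) - 183602 = -505921 + \sqrt{7}$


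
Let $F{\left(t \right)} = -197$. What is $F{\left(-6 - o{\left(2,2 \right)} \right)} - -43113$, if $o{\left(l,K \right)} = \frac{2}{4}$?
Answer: $42916$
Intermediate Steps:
$o{\left(l,K \right)} = \frac{1}{2}$ ($o{\left(l,K \right)} = 2 \cdot \frac{1}{4} = \frac{1}{2}$)
$F{\left(-6 - o{\left(2,2 \right)} \right)} - -43113 = -197 - -43113 = -197 + 43113 = 42916$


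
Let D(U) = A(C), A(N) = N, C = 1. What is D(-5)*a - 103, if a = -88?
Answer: -191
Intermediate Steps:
D(U) = 1
D(-5)*a - 103 = 1*(-88) - 103 = -88 - 103 = -191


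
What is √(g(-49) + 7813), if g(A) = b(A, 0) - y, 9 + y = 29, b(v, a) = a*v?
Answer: √7793 ≈ 88.278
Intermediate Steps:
y = 20 (y = -9 + 29 = 20)
g(A) = -20 (g(A) = 0*A - 1*20 = 0 - 20 = -20)
√(g(-49) + 7813) = √(-20 + 7813) = √7793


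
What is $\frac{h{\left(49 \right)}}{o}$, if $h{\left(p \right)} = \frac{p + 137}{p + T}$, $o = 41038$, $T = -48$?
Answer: $\frac{93}{20519} \approx 0.0045324$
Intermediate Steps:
$h{\left(p \right)} = \frac{137 + p}{-48 + p}$ ($h{\left(p \right)} = \frac{p + 137}{p - 48} = \frac{137 + p}{-48 + p}$)
$\frac{h{\left(49 \right)}}{o} = \frac{\frac{1}{-48 + 49} \left(137 + 49\right)}{41038} = 1^{-1} \cdot 186 \cdot \frac{1}{41038} = 1 \cdot 186 \cdot \frac{1}{41038} = 186 \cdot \frac{1}{41038} = \frac{93}{20519}$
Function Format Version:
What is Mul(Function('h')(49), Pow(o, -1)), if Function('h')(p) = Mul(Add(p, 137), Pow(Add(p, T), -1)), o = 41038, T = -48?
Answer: Rational(93, 20519) ≈ 0.0045324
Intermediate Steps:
Function('h')(p) = Mul(Pow(Add(-48, p), -1), Add(137, p)) (Function('h')(p) = Mul(Add(p, 137), Pow(Add(p, -48), -1)) = Mul(Add(137, p), Pow(Add(-48, p), -1)) = Mul(Pow(Add(-48, p), -1), Add(137, p)))
Mul(Function('h')(49), Pow(o, -1)) = Mul(Mul(Pow(Add(-48, 49), -1), Add(137, 49)), Pow(41038, -1)) = Mul(Mul(Pow(1, -1), 186), Rational(1, 41038)) = Mul(Mul(1, 186), Rational(1, 41038)) = Mul(186, Rational(1, 41038)) = Rational(93, 20519)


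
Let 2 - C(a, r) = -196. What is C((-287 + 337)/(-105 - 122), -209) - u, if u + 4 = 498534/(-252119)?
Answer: 51426572/252119 ≈ 203.98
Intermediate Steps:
u = -1507010/252119 (u = -4 + 498534/(-252119) = -4 + 498534*(-1/252119) = -4 - 498534/252119 = -1507010/252119 ≈ -5.9774)
C(a, r) = 198 (C(a, r) = 2 - 1*(-196) = 2 + 196 = 198)
C((-287 + 337)/(-105 - 122), -209) - u = 198 - 1*(-1507010/252119) = 198 + 1507010/252119 = 51426572/252119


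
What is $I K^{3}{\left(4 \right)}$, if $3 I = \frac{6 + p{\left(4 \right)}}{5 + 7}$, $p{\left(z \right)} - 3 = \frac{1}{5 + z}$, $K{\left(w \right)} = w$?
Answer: $\frac{1312}{81} \approx 16.198$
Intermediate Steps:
$p{\left(z \right)} = 3 + \frac{1}{5 + z}$
$I = \frac{41}{162}$ ($I = \frac{\left(6 + \frac{16 + 3 \cdot 4}{5 + 4}\right) \frac{1}{5 + 7}}{3} = \frac{\left(6 + \frac{16 + 12}{9}\right) \frac{1}{12}}{3} = \frac{\left(6 + \frac{1}{9} \cdot 28\right) \frac{1}{12}}{3} = \frac{\left(6 + \frac{28}{9}\right) \frac{1}{12}}{3} = \frac{\frac{82}{9} \cdot \frac{1}{12}}{3} = \frac{1}{3} \cdot \frac{41}{54} = \frac{41}{162} \approx 0.25309$)
$I K^{3}{\left(4 \right)} = \frac{41 \cdot 4^{3}}{162} = \frac{41}{162} \cdot 64 = \frac{1312}{81}$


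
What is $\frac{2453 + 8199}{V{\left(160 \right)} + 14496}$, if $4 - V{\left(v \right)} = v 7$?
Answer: $\frac{2663}{3345} \approx 0.79611$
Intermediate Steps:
$V{\left(v \right)} = 4 - 7 v$ ($V{\left(v \right)} = 4 - v 7 = 4 - 7 v$)
$\frac{2453 + 8199}{V{\left(160 \right)} + 14496} = \frac{2453 + 8199}{\left(4 - 1120\right) + 14496} = \frac{10652}{\left(4 - 1120\right) + 14496} = \frac{10652}{-1116 + 14496} = \frac{10652}{13380} = 10652 \cdot \frac{1}{13380} = \frac{2663}{3345}$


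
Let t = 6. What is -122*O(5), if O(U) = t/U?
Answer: -732/5 ≈ -146.40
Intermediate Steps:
O(U) = 6/U
-122*O(5) = -732/5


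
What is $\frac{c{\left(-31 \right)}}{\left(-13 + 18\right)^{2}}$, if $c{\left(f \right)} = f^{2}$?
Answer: $\frac{961}{25} \approx 38.44$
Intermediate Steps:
$\frac{c{\left(-31 \right)}}{\left(-13 + 18\right)^{2}} = \frac{\left(-31\right)^{2}}{\left(-13 + 18\right)^{2}} = \frac{961}{5^{2}} = \frac{961}{25}$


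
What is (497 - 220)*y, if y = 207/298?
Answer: 57339/298 ≈ 192.41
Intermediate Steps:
y = 207/298 (y = 207*(1/298) = 207/298 ≈ 0.69463)
(497 - 220)*y = (497 - 220)*(207/298) = 277*(207/298) = 57339/298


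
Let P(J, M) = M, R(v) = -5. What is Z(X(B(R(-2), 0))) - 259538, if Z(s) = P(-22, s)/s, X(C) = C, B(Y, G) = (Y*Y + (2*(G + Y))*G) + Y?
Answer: -259537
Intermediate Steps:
B(Y, G) = Y + Y² + G*(2*G + 2*Y) (B(Y, G) = (Y² + (2*G + 2*Y)*G) + Y = (Y² + G*(2*G + 2*Y)) + Y = Y + Y² + G*(2*G + 2*Y))
Z(s) = 1 (Z(s) = s/s = 1)
Z(X(B(R(-2), 0))) - 259538 = 1 - 259538 = -259537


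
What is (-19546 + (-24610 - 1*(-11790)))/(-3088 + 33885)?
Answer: -32366/30797 ≈ -1.0509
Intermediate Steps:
(-19546 + (-24610 - 1*(-11790)))/(-3088 + 33885) = (-19546 + (-24610 + 11790))/30797 = (-19546 - 12820)*(1/30797) = -32366*1/30797 = -32366/30797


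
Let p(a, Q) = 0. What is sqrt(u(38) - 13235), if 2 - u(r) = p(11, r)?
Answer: I*sqrt(13233) ≈ 115.03*I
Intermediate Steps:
u(r) = 2 (u(r) = 2 - 1*0 = 2 + 0 = 2)
sqrt(u(38) - 13235) = sqrt(2 - 13235) = sqrt(-13233) = I*sqrt(13233)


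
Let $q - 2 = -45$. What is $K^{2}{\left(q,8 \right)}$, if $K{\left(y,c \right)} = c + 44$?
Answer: $2704$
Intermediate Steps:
$q = -43$ ($q = 2 - 45 = -43$)
$K{\left(y,c \right)} = 44 + c$
$K^{2}{\left(q,8 \right)} = \left(44 + 8\right)^{2} = 52^{2} = 2704$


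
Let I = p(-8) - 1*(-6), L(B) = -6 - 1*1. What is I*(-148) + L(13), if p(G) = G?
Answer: 289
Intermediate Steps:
L(B) = -7 (L(B) = -6 - 1 = -7)
I = -2 (I = -8 - 1*(-6) = -8 + 6 = -2)
I*(-148) + L(13) = -2*(-148) - 7 = 296 - 7 = 289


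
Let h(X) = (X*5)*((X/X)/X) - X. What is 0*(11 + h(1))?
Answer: 0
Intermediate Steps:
h(X) = 5 - X (h(X) = (5*X)*(1/X) - X = (5*X)/X - X = 5 - X)
0*(11 + h(1)) = 0*(11 + (5 - 1*1)) = 0*(11 + (5 - 1)) = 0*(11 + 4) = 0*15 = 0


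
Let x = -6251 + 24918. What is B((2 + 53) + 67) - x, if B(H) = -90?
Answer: -18757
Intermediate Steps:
x = 18667
B((2 + 53) + 67) - x = -90 - 1*18667 = -90 - 18667 = -18757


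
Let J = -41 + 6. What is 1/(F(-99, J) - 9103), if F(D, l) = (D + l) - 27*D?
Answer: -1/6564 ≈ -0.00015235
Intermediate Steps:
J = -35
F(D, l) = l - 26*D
1/(F(-99, J) - 9103) = 1/((-35 - 26*(-99)) - 9103) = 1/((-35 + 2574) - 9103) = 1/(2539 - 9103) = 1/(-6564) = -1/6564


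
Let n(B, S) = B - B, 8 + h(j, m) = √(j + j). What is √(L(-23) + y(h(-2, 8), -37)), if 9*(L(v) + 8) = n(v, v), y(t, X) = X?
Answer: 3*I*√5 ≈ 6.7082*I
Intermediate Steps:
h(j, m) = -8 + √2*√j (h(j, m) = -8 + √(j + j) = -8 + √(2*j) = -8 + √2*√j)
n(B, S) = 0
L(v) = -8 (L(v) = -8 + (⅑)*0 = -8 + 0 = -8)
√(L(-23) + y(h(-2, 8), -37)) = √(-8 - 37) = √(-45) = 3*I*√5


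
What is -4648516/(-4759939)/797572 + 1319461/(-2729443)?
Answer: -1252295306410098300/2590510303609725961 ≈ -0.48342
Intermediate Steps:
-4648516/(-4759939)/797572 + 1319461/(-2729443) = -4648516*(-1/4759939)*(1/797572) + 1319461*(-1/2729443) = (4648516/4759939)*(1/797572) - 1319461/2729443 = 1162129/949098517027 - 1319461/2729443 = -1252295306410098300/2590510303609725961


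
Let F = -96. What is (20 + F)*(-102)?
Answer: 7752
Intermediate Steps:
(20 + F)*(-102) = (20 - 96)*(-102) = -76*(-102) = 7752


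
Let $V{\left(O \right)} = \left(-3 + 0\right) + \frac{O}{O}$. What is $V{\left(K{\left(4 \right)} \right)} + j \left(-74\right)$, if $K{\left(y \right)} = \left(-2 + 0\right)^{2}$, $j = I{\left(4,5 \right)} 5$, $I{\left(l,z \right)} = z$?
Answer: $-1852$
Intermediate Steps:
$j = 25$ ($j = 5 \cdot 5 = 25$)
$K{\left(y \right)} = 4$ ($K{\left(y \right)} = \left(-2\right)^{2} = 4$)
$V{\left(O \right)} = -2$ ($V{\left(O \right)} = -3 + 1 = -2$)
$V{\left(K{\left(4 \right)} \right)} + j \left(-74\right) = -2 + 25 \left(-74\right) = -2 - 1850 = -1852$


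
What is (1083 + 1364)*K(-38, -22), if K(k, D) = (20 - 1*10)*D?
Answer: -538340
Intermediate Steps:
K(k, D) = 10*D (K(k, D) = (20 - 10)*D = 10*D)
(1083 + 1364)*K(-38, -22) = (1083 + 1364)*(10*(-22)) = 2447*(-220) = -538340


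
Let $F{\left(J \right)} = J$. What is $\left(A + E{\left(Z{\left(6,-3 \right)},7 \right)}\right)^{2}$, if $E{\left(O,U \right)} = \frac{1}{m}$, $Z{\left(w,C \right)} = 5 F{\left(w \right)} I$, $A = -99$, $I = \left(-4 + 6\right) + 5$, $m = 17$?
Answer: $\frac{2829124}{289} \approx 9789.4$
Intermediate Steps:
$I = 7$ ($I = 2 + 5 = 7$)
$Z{\left(w,C \right)} = 35 w$ ($Z{\left(w,C \right)} = 5 w 7 = 35 w$)
$E{\left(O,U \right)} = \frac{1}{17}$
$\left(A + E{\left(Z{\left(6,-3 \right)},7 \right)}\right)^{2} = \left(-99 + \frac{1}{17}\right)^{2} = \left(- \frac{1682}{17}\right)^{2} = \frac{2829124}{289}$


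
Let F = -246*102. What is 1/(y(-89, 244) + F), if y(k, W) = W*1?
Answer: -1/24848 ≈ -4.0245e-5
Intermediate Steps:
y(k, W) = W
F = -25092
1/(y(-89, 244) + F) = 1/(244 - 25092) = 1/(-24848) = -1/24848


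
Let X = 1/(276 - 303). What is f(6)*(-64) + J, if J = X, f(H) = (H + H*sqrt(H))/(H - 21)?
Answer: 3451/135 + 128*sqrt(6)/5 ≈ 88.270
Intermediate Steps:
f(H) = (H + H**(3/2))/(-21 + H)
X = -1/27 (X = 1/(-27) = -1/27 ≈ -0.037037)
J = -1/27 ≈ -0.037037
f(6)*(-64) + J = ((6 + 6**(3/2))/(-21 + 6))*(-64) - 1/27 = ((6 + 6*sqrt(6))/(-15))*(-64) - 1/27 = -(6 + 6*sqrt(6))/15*(-64) - 1/27 = (-2/5 - 2*sqrt(6)/5)*(-64) - 1/27 = (128/5 + 128*sqrt(6)/5) - 1/27 = 3451/135 + 128*sqrt(6)/5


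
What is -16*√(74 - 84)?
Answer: -16*I*√10 ≈ -50.596*I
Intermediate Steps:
-16*√(74 - 84) = -16*I*√10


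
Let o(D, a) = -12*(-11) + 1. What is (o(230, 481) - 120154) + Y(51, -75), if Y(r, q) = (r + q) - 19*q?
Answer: -118620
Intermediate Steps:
Y(r, q) = r - 18*q (Y(r, q) = (q + r) - 19*q = r - 18*q)
o(D, a) = 133 (o(D, a) = 132 + 1 = 133)
(o(230, 481) - 120154) + Y(51, -75) = (133 - 120154) + (51 - 18*(-75)) = -120021 + (51 + 1350) = -120021 + 1401 = -118620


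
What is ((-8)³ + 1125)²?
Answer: 375769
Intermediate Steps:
((-8)³ + 1125)² = (-512 + 1125)² = 613² = 375769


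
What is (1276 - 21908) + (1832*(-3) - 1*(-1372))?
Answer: -24756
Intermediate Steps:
(1276 - 21908) + (1832*(-3) - 1*(-1372)) = -20632 + (-5496 + 1372) = -20632 - 4124 = -24756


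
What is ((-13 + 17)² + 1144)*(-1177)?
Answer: -1365320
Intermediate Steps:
((-13 + 17)² + 1144)*(-1177) = (4² + 1144)*(-1177) = (16 + 1144)*(-1177) = 1160*(-1177) = -1365320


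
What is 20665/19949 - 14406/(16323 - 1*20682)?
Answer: 125821343/28985897 ≈ 4.3408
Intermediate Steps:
20665/19949 - 14406/(16323 - 1*20682) = 20665*(1/19949) - 14406/(16323 - 20682) = 20665/19949 - 14406/(-4359) = 20665/19949 - 14406*(-1/4359) = 20665/19949 + 4802/1453 = 125821343/28985897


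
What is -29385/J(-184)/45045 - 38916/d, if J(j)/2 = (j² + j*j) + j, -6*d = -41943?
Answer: -956563581835/171827832176 ≈ -5.5670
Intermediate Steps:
d = 13981/2 (d = -⅙*(-41943) = 13981/2 ≈ 6990.5)
J(j) = 2*j + 4*j² (J(j) = 2*((j² + j*j) + j) = 2*((j² + j²) + j) = 2*(2*j² + j) = 2*(j + 2*j²) = 2*j + 4*j²)
-29385/J(-184)/45045 - 38916/d = -29385*(-1/(368*(1 + 2*(-184))))/45045 - 38916/13981/2 = -29385*(-1/(368*(1 - 368)))*(1/45045) - 38916*2/13981 = -29385/(2*(-184)*(-367))*(1/45045) - 77832/13981 = -29385/135056*(1/45045) - 77832/13981 = -29385*1/135056*(1/45045) - 77832/13981 = -29385/135056*1/45045 - 77832/13981 = -653/135191056 - 77832/13981 = -956563581835/171827832176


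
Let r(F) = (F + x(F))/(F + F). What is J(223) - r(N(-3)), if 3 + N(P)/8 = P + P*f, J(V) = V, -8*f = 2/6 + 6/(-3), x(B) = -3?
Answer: 11791/53 ≈ 222.47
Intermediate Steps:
f = 5/24 (f = -(2/6 + 6/(-3))/8 = -(2*(⅙) + 6*(-⅓))/8 = -(⅓ - 2)/8 = -⅛*(-5/3) = 5/24 ≈ 0.20833)
N(P) = -24 + 29*P/3 (N(P) = -24 + 8*(P + P*(5/24)) = -24 + 8*(P + 5*P/24) = -24 + 8*(29*P/24) = -24 + 29*P/3)
r(F) = (-3 + F)/(2*F) (r(F) = (F - 3)/(F + F) = (-3 + F)/((2*F)) = (-3 + F)*(1/(2*F)) = (-3 + F)/(2*F))
J(223) - r(N(-3)) = 223 - (-3 + (-24 + (29/3)*(-3)))/(2*(-24 + (29/3)*(-3))) = 223 - (-3 + (-24 - 29))/(2*(-24 - 29)) = 223 - (-3 - 53)/(2*(-53)) = 223 - (-1)*(-56)/(2*53) = 223 - 1*28/53 = 223 - 28/53 = 11791/53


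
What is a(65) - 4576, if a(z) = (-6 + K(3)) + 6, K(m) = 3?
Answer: -4573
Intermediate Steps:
a(z) = 3 (a(z) = (-6 + 3) + 6 = -3 + 6 = 3)
a(65) - 4576 = 3 - 4576 = -4573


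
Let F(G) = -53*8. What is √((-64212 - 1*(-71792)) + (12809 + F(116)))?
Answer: 11*√165 ≈ 141.30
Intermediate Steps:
F(G) = -424
√((-64212 - 1*(-71792)) + (12809 + F(116))) = √((-64212 - 1*(-71792)) + (12809 - 424)) = √((-64212 + 71792) + 12385) = √(7580 + 12385) = √19965 = 11*√165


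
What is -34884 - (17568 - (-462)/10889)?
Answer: -571150290/10889 ≈ -52452.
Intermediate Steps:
-34884 - (17568 - (-462)/10889) = -34884 - (17568 - 1*(-462/10889)) = -34884 - (17568 + 462/10889) = -34884 - 1*191298414/10889 = -34884 - 191298414/10889 = -571150290/10889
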